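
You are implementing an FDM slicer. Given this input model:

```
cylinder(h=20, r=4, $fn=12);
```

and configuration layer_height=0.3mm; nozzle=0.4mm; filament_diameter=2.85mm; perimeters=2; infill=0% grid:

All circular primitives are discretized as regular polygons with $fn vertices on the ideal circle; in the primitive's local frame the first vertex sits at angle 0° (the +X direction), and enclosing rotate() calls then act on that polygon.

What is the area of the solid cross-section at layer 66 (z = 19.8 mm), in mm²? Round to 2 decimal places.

At z = 19.8 mm: the r=4 cylinder contributes a regular 12-gon of circumradius 4 (area = (12/2)·4.000²·sin(360°/12) = 48.00 mm²). Overall, the cross-section is a single solid region. Net area = 48.00 mm².

48.00 mm²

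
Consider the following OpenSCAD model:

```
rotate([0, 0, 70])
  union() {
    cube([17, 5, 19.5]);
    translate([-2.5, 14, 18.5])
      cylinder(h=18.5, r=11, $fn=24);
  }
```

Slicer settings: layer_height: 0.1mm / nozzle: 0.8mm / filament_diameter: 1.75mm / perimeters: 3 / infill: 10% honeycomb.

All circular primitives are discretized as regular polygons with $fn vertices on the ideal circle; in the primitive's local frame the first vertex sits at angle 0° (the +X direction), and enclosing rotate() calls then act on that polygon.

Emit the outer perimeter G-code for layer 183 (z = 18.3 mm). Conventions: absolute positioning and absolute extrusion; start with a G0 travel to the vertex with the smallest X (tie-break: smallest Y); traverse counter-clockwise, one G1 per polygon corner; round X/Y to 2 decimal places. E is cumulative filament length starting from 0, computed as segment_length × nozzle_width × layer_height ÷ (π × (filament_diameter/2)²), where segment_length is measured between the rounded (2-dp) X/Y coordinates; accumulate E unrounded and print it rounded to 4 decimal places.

G0 X-4.70 Y1.71 Z18.30
G1 X0.00 Y0.00 E0.1663
G1 X5.81 Y15.97 E0.7316
G1 X1.12 Y17.68 E0.8976
G1 X-4.70 Y1.71 E1.4629

At z = 18.3 mm: the cube (footprint 17×5) is included at this height; the cylinder at (-2.5, 14) is not intersected at this z (z outside [18.5, 37]); Combining (union): only the 17×5 cube is present, so the union is just that shape — 1 connected region; (rotated 70° about Z; rotation is an isometry so areas/perimeters/island counts are preserved). The outline is a single polygon with 4 vertices. Extrusion per mm of travel: 0.8 × 0.1 / (π × 0.875²) = 0.033260. Accumulating E over each segment gives final E = 1.4629.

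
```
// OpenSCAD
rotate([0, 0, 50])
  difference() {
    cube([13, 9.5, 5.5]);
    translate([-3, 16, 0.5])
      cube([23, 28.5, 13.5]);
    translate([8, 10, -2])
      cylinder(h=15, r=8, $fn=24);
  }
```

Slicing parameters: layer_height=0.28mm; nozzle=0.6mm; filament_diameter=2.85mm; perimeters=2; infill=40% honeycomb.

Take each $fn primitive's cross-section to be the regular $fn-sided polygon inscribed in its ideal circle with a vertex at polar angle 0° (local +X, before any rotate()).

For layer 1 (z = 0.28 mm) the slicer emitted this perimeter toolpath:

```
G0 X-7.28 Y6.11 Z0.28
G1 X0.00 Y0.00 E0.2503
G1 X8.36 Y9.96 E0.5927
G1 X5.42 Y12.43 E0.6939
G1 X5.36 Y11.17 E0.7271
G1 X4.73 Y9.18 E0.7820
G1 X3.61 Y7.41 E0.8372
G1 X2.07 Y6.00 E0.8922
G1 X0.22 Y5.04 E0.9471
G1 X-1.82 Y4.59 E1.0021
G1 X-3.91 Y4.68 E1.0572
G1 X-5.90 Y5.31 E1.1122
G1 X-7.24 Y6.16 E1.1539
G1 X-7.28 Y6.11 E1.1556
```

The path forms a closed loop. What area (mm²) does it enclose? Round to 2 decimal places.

Apply the shoelace formula to the sequence of (X, Y) vertices; enclosed area = 43.37 mm².

43.37 mm²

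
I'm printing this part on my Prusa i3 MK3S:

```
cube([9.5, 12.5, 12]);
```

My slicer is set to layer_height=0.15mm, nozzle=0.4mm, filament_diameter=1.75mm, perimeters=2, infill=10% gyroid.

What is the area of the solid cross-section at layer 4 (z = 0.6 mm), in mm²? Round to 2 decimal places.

At z = 0.6 mm: the cube is present — its section is the full 9.5×12.5 rectangle (area 118.75 mm²). Overall, the cross-section is a single solid region. Net area = 118.75 mm².

118.75 mm²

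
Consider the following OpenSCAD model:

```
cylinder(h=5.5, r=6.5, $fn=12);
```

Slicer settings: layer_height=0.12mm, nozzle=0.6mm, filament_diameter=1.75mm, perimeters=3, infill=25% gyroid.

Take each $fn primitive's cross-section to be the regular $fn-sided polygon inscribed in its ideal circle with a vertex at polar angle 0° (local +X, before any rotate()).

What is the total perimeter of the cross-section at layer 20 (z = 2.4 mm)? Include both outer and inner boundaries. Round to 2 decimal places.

40.38 mm

At z = 2.4 mm: the r=6.5 cylinder gives a regular 12-gon of circumradius 6.5 (constant along its height) (perimeter = 2·12·6.500·sin(180°/12) = 40.38 mm). Overall, the cross-section is a single solid region. Total boundary length (outer) = 40.38 mm.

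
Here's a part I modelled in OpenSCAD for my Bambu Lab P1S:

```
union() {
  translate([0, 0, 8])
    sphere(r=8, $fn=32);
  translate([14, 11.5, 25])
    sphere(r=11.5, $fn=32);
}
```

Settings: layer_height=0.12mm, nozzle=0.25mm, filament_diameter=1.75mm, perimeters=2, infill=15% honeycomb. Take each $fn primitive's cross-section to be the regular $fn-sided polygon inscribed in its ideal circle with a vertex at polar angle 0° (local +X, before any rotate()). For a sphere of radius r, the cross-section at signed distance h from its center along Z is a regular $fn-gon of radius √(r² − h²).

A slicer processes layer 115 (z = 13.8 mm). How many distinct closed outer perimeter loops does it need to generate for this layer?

2

At z = 13.8 mm: the r=8 sphere slices to a regular 32-gon of circumradius 5.510 (√(r²−h²) with h=5.8 from center); the r=11.5 sphere at (14, 11.5) slices to a regular 32-gon of circumradius 2.610 (√(r²−h²) with h=11.2 from center); Taking the union: the 2 present regions are separate (no shared area or edge), so areas and boundary lengths simply add and each stays a separate island — 2 connected regions. The result has 2 disconnected regions.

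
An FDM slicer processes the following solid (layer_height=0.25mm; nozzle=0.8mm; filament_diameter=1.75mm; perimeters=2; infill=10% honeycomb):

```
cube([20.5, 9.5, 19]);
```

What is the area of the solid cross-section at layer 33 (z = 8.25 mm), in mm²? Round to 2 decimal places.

At z = 8.25 mm: the 20.5×9.5 cube contributes its full rectangle (area 194.75 mm²). Overall, the cross-section is a single solid region. Net area = 194.75 mm².

194.75 mm²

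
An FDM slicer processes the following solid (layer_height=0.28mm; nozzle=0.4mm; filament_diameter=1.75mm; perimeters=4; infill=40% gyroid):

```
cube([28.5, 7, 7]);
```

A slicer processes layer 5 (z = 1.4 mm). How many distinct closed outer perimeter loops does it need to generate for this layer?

At z = 1.4 mm: the cube (footprint 28.5×7) is included at this height. The result has 1 disconnected region.

1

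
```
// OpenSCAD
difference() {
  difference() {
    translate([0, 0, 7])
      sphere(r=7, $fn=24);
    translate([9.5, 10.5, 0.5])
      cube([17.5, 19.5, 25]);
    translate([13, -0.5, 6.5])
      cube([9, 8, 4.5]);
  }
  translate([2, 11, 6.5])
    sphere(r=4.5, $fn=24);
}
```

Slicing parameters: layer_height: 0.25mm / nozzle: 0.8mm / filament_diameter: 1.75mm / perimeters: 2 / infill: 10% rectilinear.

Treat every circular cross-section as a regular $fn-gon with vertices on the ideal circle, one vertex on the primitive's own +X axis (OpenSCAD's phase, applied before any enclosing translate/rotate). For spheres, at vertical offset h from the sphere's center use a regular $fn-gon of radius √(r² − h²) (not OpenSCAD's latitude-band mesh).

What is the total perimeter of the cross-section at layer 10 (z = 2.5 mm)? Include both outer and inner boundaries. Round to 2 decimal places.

33.59 mm

At z = 2.5 mm: the r=7 sphere slices to a regular 24-gon of circumradius 5.362 (√(r²−h²) with h=4.5 from center) (perimeter = 2·24·5.362·sin(180°/24) = 33.59 mm); the cube at (9.5, 10.5) (footprint 17.5×19.5) is included at this height (perimeter 74.00 mm); the cube at (13, -0.5) is not intersected at this z (z outside [6.5, 11]); Subtracting the remaining from the first: starting from the r=7 sphere, the 17.5×19.5 cube at (9.5, 10.5) misses the remaining region (no effect) — boundary = 33.59 mm; the r=4.5 sphere at (2, 11) contributes a regular 24-gon of circumradius √(4.5²−4²) = 2.062 (perimeter = 2·24·2.062·sin(180°/24) = 12.92 mm); Subtracting the remaining from the first: starting from the result so far, the r=4.5 sphere at (2, 11) misses the remaining region (no effect) — boundary = 33.59 mm. Overall, the cross-section is a single solid region. Total boundary length (outer) = 33.59 mm.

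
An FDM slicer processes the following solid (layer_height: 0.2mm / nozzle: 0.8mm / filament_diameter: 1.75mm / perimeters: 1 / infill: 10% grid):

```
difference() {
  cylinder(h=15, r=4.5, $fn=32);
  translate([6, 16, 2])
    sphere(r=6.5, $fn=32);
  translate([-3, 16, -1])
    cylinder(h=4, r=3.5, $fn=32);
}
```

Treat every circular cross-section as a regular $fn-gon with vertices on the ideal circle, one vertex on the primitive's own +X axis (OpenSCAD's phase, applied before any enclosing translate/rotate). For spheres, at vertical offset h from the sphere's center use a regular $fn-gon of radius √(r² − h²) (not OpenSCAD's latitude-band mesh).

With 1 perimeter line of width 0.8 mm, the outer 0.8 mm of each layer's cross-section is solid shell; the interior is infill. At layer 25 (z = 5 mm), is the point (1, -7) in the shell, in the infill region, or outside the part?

outside

At z = 5 mm: the r=4.5 cylinder gives a regular 32-gon of circumradius 4.5 (constant along its height); the r=6.5 sphere at (6, 16) slices to a regular 32-gon of circumradius 5.766 (√(r²−h²) with h=3 from center); the cylinder at (-3, 16) is absent (z outside [-1, 3]); Taking the first minus the rest: starting from the r=4.5 cylinder, the r=6.5 sphere at (6, 16) misses the remaining region (no effect) — 1 connected region. Overall, the cross-section is a single solid region. The nearest boundary edge runs (0.88, -4.41)→(-0.00, -4.50); distance from the point to it = 2.59 mm. The point is not inside any of the regions above, so it lies outside the cross-section (2.59 mm from the nearest boundary).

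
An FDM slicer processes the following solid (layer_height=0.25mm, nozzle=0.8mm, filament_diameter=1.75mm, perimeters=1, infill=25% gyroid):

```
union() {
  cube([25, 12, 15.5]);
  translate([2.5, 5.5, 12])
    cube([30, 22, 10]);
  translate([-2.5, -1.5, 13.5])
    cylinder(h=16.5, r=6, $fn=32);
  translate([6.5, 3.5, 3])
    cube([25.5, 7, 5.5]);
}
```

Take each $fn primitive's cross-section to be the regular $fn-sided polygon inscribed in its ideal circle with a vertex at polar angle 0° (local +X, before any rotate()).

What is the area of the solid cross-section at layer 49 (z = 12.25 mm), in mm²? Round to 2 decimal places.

At z = 12.25 mm: the cube (footprint 25×12) is included at this height (area 300.00 mm²); the 30×22 cube at (2.5, 5.5) contributes its full rectangle (area 660.00 mm²); the cylinder at (-2.5, -1.5) is not intersected at this z (z outside [13.5, 30]); the cube at (6.5, 3.5) does not reach this height (z outside [3, 8.5]); Combining (union): the regions partially overlap — summed areas 960.00 mm² minus the doubly-counted overlap 146.25 mm² gives 813.75 mm² — area = 813.75 mm². Overall, the cross-section is a single solid region. Net area = 813.75 mm².

813.75 mm²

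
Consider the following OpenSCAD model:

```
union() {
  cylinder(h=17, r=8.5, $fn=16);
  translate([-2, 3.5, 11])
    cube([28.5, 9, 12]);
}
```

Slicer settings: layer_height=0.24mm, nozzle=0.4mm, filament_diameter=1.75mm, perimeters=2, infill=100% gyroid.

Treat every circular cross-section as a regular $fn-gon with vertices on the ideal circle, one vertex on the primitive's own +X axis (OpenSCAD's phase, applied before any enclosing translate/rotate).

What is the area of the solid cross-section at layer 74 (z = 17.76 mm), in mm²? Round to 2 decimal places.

At z = 17.76 mm: the cylinder does not reach this height (z outside [0, 17]); the cube at (-2, 3.5) (footprint 28.5×9) is included at this height (area 256.50 mm²); Combining (union): only the 28.5×9 cube at (-2, 3.5) is present, so the union is just that shape — area = 256.50 mm². Overall, the cross-section is a single solid region. Net area = 256.50 mm².

256.50 mm²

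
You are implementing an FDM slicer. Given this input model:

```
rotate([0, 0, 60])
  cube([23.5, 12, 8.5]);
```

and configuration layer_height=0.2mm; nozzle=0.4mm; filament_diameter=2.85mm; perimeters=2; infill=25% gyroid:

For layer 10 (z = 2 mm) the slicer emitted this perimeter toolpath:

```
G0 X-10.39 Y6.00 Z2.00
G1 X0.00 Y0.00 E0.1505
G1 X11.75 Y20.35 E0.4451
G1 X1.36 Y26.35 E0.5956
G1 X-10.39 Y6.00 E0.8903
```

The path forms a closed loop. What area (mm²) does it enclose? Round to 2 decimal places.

Apply the shoelace formula to the sequence of (X, Y) vertices; enclosed area = 281.94 mm².

281.94 mm²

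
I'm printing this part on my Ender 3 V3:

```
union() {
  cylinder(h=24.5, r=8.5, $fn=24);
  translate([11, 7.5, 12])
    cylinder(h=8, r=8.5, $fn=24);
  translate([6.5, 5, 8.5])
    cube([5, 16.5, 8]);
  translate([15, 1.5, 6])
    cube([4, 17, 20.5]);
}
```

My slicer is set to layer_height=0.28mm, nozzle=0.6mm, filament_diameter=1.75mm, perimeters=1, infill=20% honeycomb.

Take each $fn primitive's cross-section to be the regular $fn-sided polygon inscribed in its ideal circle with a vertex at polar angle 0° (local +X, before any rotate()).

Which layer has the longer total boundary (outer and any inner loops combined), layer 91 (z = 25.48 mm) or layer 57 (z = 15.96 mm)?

Layer 91 (z = 25.48): the cylinder does not reach this height (z outside [0, 24.5]); the cylinder at (11, 7.5) is not intersected at this z (z outside [12, 20]); the cube at (6.5, 5) does not reach this height (z outside [8.5, 16.5]); the 4×17 cube at (15, 1.5) contributes its full rectangle (perimeter 42.00 mm); Merging all regions: only the 4×17 cube at (15, 1.5) is present, so the union is just that shape — boundary = 42.00 mm. So its perimeter = 42.00 mm. Layer 57 (z = 15.96): the r=8.5 cylinder gives a regular 24-gon of circumradius 8.5 (constant along its height) (perimeter = 2·24·8.500·sin(180°/24) = 53.25 mm); the r=8.5 cylinder at (11, 7.5) contributes a regular 24-gon of circumradius 8.5 (perimeter = 2·24·8.500·sin(180°/24) = 53.25 mm); the 5×16.5 cube at (6.5, 5) contributes its full rectangle (perimeter 43.00 mm); the 4×17 cube at (15, 1.5) contributes its full rectangle (perimeter 42.00 mm); Combining (union): the regions partially overlap (shared area 122.39 mm²), so the edge portions inside another operand are dropped and the merged outline is re-measured after clipping — boundary = 106.99 mm. So its perimeter = 106.99 mm. Layer 57 is larger (106.99 vs 42.00 mm).

layer 57 (z = 15.96 mm)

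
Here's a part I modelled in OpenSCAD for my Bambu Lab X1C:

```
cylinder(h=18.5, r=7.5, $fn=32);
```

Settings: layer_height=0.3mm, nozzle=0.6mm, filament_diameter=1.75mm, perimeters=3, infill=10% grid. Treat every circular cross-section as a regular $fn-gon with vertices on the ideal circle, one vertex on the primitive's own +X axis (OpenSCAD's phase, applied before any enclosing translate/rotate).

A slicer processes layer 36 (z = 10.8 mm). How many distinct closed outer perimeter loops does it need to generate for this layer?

1

At z = 10.8 mm: the r=7.5 cylinder contributes a regular 32-gon of circumradius 7.5. The result has 1 disconnected region.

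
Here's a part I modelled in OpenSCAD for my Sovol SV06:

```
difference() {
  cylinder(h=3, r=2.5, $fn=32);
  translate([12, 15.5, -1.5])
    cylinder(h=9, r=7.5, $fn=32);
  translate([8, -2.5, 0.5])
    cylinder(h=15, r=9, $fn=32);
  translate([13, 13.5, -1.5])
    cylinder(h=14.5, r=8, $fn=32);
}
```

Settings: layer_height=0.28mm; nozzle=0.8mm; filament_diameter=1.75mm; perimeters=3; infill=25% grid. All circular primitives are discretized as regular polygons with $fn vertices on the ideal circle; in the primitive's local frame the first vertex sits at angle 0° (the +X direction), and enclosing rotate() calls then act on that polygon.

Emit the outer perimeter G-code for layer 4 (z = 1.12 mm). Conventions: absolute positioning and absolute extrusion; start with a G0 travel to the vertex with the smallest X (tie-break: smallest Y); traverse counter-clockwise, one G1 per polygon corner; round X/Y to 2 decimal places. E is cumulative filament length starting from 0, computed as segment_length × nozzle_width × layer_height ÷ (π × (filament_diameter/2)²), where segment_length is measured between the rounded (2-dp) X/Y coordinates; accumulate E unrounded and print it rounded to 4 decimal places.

At z = 1.12 mm: the cylinder: section is a regular 32-gon, circumradius r=2.5; the cylinder at (12, 15.5): section is a regular 32-gon, circumradius r=7.5; the cylinder at (8, -2.5): section is a regular 32-gon, circumradius r=9; the cylinder at (13, 13.5): section is a regular 32-gon, circumradius r=8; After the difference (first − rest): starting from the r=2.5 cylinder, the r=7.5 cylinder at (12, 15.5) misses the remaining region (no effect); the r=9 cylinder at (8, -2.5) partially overlaps it — only the 12.10 mm² overlap (of its 252.84 mm²) is removed, clipping the outline; the r=8 cylinder at (13, 13.5) misses the remaining region (no effect) — 1 connected region. The outline is a single polygon with 18 vertices. Extrusion per mm of travel: 0.8 × 0.28 / (π × 0.875²) = 0.093128. Accumulating E over each segment gives final E = 1.1516.

G0 X-2.50 Y0.00 Z1.12
G1 X-2.45 Y-0.49 E0.0459
G1 X-2.31 Y-0.96 E0.0915
G1 X-2.08 Y-1.39 E0.1370
G1 X-1.77 Y-1.77 E0.1826
G1 X-1.39 Y-2.08 E0.2283
G1 X-0.98 Y-2.30 E0.2716
G1 X-0.83 Y-0.74 E0.4176
G1 X-0.31 Y0.94 E0.5814
G1 X0.49 Y2.45 E0.7405
G1 X0.00 Y2.50 E0.7864
G1 X-0.49 Y2.45 E0.8322
G1 X-0.96 Y2.31 E0.8779
G1 X-1.39 Y2.08 E0.9233
G1 X-1.77 Y1.77 E0.9690
G1 X-2.08 Y1.39 E1.0147
G1 X-2.31 Y0.96 E1.0601
G1 X-2.45 Y0.49 E1.1057
G1 X-2.50 Y0.00 E1.1516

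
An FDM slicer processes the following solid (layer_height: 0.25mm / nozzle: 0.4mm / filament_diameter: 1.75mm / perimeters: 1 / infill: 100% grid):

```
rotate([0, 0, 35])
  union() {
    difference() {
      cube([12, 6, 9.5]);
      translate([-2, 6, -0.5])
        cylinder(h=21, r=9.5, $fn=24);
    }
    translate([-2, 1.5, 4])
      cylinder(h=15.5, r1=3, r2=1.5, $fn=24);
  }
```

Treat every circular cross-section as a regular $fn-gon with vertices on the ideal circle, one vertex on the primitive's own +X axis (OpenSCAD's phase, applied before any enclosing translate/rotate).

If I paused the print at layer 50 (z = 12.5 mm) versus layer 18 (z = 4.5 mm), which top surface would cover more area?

layer 18 (z = 4.5 mm)

Layer 50 (z = 12.5): the cube is absent (z outside [0, 9.5]); the cylinder at (-2, 6): section is a regular 24-gon, circumradius r=9.5 (area = (24/2)·9.500²·sin(360°/24) = 280.30 mm²); After the difference (first − rest): the first operand is absent here, so nothing remains; the cone at (-2, 1.5): at t=0.548 of its height the radius interpolates to r₁+(r₂−r₁)t = 2.177, giving a regular 24-gon of that circumradius (area = (24/2)·2.177²·sin(360°/24) = 14.73 mm²); Combining (union): only the cone at (-2, 1.5) is present, so the union is just that shape — area = 14.73 mm²; (whole slice rotated 35° about Z — lengths, areas and connectivity unchanged). So its area = 14.73 mm². Layer 18 (z = 4.5): the cube (footprint 12×6) is included at this height (area 72.00 mm²); the r=9.5 cylinder at (-2, 6) gives a regular 24-gon of circumradius 9.5 (constant along its height) (area = (24/2)·9.500²·sin(360°/24) = 280.30 mm²); Taking the first minus the rest: starting from the 12×6 cube (72.00 mm²), the r=9.5 cylinder at (-2, 6) partially overlaps it — only the 40.58 mm² overlap (of its 280.30 mm²) is removed, clipping the outline — area = 31.42 mm²; the cone at (-2, 1.5): at t=0.032 of its height the radius interpolates to r₁+(r₂−r₁)t = 2.952, giving a regular 24-gon of that circumradius (area = (24/2)·2.952²·sin(360°/24) = 27.06 mm²); Merging all regions: the 2 present regions are separate (no shared area or edge), so areas and boundary lengths simply add and each stays a separate island — area = 58.48 mm²; (rotated 35° about Z; rotation is an isometry so areas/perimeters/island counts are preserved). So its area = 58.48 mm². Layer 18 is larger (58.48 vs 14.73 mm²).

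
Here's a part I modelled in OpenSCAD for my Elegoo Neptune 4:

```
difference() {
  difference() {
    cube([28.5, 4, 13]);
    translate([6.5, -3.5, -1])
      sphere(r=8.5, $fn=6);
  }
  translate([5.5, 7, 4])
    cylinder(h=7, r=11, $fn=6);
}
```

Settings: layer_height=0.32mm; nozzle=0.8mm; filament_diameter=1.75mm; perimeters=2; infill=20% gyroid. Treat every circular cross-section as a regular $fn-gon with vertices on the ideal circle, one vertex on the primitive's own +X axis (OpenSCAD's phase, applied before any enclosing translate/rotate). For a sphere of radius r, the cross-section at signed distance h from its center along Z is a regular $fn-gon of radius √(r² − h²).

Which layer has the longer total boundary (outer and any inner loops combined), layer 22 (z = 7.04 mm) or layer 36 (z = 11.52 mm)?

Layer 22 (z = 7.04): the 28.5×4 cube contributes its full rectangle (perimeter 65.00 mm); the r=8.5 sphere at (6.5, -3.5) slices to a regular 6-gon of circumradius 2.758 (√(r²−h²) with h=8.04 from center) (perimeter = 2·6·2.758·sin(180°/6) = 16.55 mm); Subtracting the remaining from the first: starting from the 28.5×4 cube, the r=8.5 sphere at (6.5, -3.5) misses the remaining region (no effect) — boundary = 65.00 mm; the r=11 cylinder at (5.5, 7) gives a regular 6-gon of circumradius 11 (constant along its height) (perimeter = 2·6·11.000·sin(180°/6) = 66.00 mm); After the difference (first − rest): starting from that combined region, the r=11 cylinder at (5.5, 7) partially overlaps it — only the 54.45 mm² overlap (of its 314.37 mm²) is removed, clipping the outline — boundary = 38.39 mm. So its perimeter = 38.39 mm. Layer 36 (z = 11.52): the 28.5×4 cube contributes its full rectangle (perimeter 65.00 mm); the sphere at (6.5, -3.5) is absent (|z−center|=12.520 > r=8.5); After the difference (first − rest): none of the subtracted shapes is present at this height, so the 28.5×4 cube is unchanged — boundary = 65.00 mm; the cylinder at (5.5, 7) does not reach this height (z outside [4, 11]); Taking the first minus the rest: none of the subtracted shapes is present at this height, so that combined region is unchanged — boundary = 65.00 mm. So its perimeter = 65.00 mm. Layer 36 is larger (65.00 vs 38.39 mm).

layer 36 (z = 11.52 mm)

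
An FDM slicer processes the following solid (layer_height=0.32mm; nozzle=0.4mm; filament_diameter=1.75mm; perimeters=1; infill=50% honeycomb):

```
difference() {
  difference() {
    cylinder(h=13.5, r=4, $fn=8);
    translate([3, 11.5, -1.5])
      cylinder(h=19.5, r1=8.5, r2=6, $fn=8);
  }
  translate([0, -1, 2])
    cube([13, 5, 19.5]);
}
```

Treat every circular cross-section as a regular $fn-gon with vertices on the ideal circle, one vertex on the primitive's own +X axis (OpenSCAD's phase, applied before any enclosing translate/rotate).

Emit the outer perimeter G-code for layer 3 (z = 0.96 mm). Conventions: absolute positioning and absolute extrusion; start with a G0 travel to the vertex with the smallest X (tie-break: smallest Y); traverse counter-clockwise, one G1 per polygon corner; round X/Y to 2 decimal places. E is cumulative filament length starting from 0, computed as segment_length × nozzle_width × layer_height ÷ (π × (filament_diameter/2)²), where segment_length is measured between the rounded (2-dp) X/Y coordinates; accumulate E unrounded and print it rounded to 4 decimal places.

G0 X-4.00 Y0.00 Z0.96
G1 X-2.83 Y-2.83 E0.1630
G1 X0.00 Y-4.00 E0.3259
G1 X2.83 Y-2.83 E0.4889
G1 X4.00 Y0.00 E0.6519
G1 X2.83 Y2.83 E0.8148
G1 X0.00 Y4.00 E0.9778
G1 X-2.83 Y2.83 E1.1408
G1 X-4.00 Y0.00 E1.3037

At z = 0.96 mm: the r=4 cylinder contributes a regular 8-gon of circumradius 4; the cone at (3, 11.5) (r1=8.5→r2=6) has section circumradius 8.185 here — a regular 8-gon; Subtracting the remaining from the first: starting from the r=4 cylinder, the cone at (3, 11.5) misses the remaining region (no effect) — 1 connected region; the cube at (0, -1) is not intersected at this z (z outside [2, 21.5]); Taking the first minus the rest: none of the subtracted shapes is present at this height, so that combined region is unchanged — 1 connected region. The outline is a single polygon with 8 vertices. Extrusion per mm of travel: 0.4 × 0.32 / (π × 0.875²) = 0.053216. Accumulating E over each segment gives final E = 1.3037.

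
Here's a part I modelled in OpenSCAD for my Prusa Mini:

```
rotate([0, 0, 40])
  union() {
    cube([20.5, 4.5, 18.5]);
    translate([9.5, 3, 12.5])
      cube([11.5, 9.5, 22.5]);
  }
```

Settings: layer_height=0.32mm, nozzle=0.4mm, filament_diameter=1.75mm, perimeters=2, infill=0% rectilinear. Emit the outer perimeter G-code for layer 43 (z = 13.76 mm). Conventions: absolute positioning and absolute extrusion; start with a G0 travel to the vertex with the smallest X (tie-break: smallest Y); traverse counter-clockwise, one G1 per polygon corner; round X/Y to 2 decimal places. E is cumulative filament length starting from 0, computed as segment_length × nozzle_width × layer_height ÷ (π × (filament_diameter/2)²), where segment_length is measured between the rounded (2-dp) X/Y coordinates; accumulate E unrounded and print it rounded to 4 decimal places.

At z = 13.76 mm: the cube is present — its section is the full 20.5×4.5 rectangle; the cube at (9.5, 3) is present — its section is the full 11.5×9.5 rectangle; Taking the union: the regions partially overlap (shared area 16.50 mm²), so overlapping operands fuse into one piece — 1 connected region; (rotated 40° about Z; rotation is an isometry so areas/perimeters/island counts are preserved). The outline is a single polygon with 8 vertices. Extrusion per mm of travel: 0.4 × 0.32 / (π × 0.875²) = 0.053216. Accumulating E over each segment gives final E = 3.5643.

G0 X-2.89 Y3.45 Z13.76
G1 X0.00 Y0.00 E0.2395
G1 X15.70 Y13.18 E1.3304
G1 X13.78 Y15.48 E1.4898
G1 X14.16 Y15.80 E1.5162
G1 X8.05 Y23.07 E2.0216
G1 X-0.76 Y15.68 E2.6336
G1 X4.38 Y9.55 E3.0593
G1 X-2.89 Y3.45 E3.5643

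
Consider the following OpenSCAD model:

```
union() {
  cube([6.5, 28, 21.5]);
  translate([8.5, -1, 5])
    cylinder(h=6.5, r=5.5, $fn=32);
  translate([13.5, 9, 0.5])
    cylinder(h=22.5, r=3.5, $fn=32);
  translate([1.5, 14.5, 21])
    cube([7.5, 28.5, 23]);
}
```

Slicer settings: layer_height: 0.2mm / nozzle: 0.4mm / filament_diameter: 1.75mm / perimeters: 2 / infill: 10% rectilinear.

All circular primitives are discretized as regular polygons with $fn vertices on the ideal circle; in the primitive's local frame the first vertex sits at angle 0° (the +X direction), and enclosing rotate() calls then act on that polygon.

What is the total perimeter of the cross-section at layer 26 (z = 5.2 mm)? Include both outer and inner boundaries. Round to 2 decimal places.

At z = 5.2 mm: the cube (footprint 6.5×28) is included at this height (perimeter 69.00 mm); the r=5.5 cylinder at (8.5, -1) gives a regular 32-gon of circumradius 5.5 (constant along its height) (perimeter = 2·32·5.500·sin(180°/32) = 34.50 mm); the r=3.5 cylinder at (13.5, 9) contributes a regular 32-gon of circumradius 3.5 (perimeter = 2·32·3.500·sin(180°/32) = 21.96 mm); the cube at (1.5, 14.5) does not reach this height (z outside [21, 44]); Taking the union: the regions partially overlap (shared area 9.44 mm²), so the edge portions inside another operand are dropped and the merged outline is re-measured after clipping — boundary = 112.37 mm. Overall, the cross-section has 2 separate islands. Total boundary length (outer) = 112.37 mm.

112.37 mm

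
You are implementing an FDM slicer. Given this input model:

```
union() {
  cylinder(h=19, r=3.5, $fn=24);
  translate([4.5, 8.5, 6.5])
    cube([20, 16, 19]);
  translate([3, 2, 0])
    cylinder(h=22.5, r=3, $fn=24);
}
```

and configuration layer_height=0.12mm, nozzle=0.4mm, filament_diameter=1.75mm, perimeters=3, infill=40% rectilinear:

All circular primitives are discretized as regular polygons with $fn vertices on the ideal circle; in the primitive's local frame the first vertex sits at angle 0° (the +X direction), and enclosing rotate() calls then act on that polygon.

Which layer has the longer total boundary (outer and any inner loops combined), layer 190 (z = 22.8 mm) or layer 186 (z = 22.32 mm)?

Layer 190 (z = 22.8): the cylinder is not intersected at this z (z outside [0, 19]); the cube at (4.5, 8.5) is present — its section is the full 20×16 rectangle (perimeter 72.00 mm); the cylinder at (3, 2) is not intersected at this z (z outside [0, 22.5]); Merging all regions: only the 20×16 cube at (4.5, 8.5) is present, so the union is just that shape — boundary = 72.00 mm. So its perimeter = 72.00 mm. Layer 186 (z = 22.32): the cylinder does not reach this height (z outside [0, 19]); the cube at (4.5, 8.5) is present — its section is the full 20×16 rectangle (perimeter 72.00 mm); the r=3 cylinder at (3, 2) gives a regular 24-gon of circumradius 3 (constant along its height) (perimeter = 2·24·3.000·sin(180°/24) = 18.80 mm); Merging all regions: the 2 present regions are separate (no shared area or edge), so areas and boundary lengths simply add and each stays a separate island — boundary = 90.80 mm. So its perimeter = 90.80 mm. Layer 186 is larger (90.80 vs 72.00 mm).

layer 186 (z = 22.32 mm)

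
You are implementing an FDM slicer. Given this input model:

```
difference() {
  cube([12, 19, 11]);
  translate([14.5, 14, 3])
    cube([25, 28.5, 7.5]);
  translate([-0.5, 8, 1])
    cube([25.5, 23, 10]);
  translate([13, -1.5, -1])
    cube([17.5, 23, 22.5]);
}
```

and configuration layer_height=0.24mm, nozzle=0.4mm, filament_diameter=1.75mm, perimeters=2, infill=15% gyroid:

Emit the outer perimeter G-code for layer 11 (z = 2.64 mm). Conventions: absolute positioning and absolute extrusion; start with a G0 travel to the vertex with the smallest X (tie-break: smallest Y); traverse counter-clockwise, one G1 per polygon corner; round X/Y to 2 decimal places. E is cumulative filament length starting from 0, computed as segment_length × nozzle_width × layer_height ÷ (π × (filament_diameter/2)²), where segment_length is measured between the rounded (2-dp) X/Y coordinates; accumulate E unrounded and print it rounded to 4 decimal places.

G0 X0.00 Y0.00 Z2.64
G1 X12.00 Y0.00 E0.4789
G1 X12.00 Y8.00 E0.7982
G1 X0.00 Y8.00 E1.2772
G1 X0.00 Y0.00 E1.5965

At z = 2.64 mm: the cube is present — its section is the full 12×19 rectangle; the cube at (14.5, 14) is absent (z outside [3, 10.5]); the cube at (-0.5, 8) is present — its section is the full 25.5×23 rectangle; the 17.5×23 cube at (13, -1.5) contributes its full rectangle; Subtracting the remaining from the first: starting from the 12×19 cube, the 25.5×23 cube at (-0.5, 8) partially overlaps it — only the 132.00 mm² overlap (of its 586.50 mm²) is removed, clipping the outline; the 17.5×23 cube at (13, -1.5) misses the remaining region (no effect) — 1 connected region. The outline is a single polygon with 4 vertices. Extrusion per mm of travel: 0.4 × 0.24 / (π × 0.875²) = 0.039912. Accumulating E over each segment gives final E = 1.5965.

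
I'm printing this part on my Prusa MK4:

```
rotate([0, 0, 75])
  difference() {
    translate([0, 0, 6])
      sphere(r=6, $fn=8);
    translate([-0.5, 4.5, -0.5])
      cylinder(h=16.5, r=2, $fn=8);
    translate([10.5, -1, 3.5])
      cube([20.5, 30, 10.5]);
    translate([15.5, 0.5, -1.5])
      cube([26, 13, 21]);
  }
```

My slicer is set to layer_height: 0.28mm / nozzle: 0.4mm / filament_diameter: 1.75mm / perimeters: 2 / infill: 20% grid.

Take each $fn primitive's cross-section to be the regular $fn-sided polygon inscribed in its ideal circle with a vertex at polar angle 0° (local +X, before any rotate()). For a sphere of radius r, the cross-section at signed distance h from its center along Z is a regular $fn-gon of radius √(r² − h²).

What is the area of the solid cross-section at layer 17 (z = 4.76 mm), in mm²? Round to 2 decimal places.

88.26 mm²

At z = 4.76 mm: the sphere: section is a regular 8-gon, circumradius = √(r²−h²) = √(6²−1.24²) = 5.870 (area = (8/2)·5.870²·sin(360°/8) = 97.47 mm²); the r=2 cylinder at (-0.5, 4.5) contributes a regular 8-gon of circumradius 2 (area = (8/2)·2.000²·sin(360°/8) = 11.31 mm²); the cube at (10.5, -1) is present — its section is the full 20.5×30 rectangle (area 615.00 mm²); the cube at (15.5, 0.5) is present — its section is the full 26×13 rectangle (area 338.00 mm²); After the difference (first − rest): starting from the r=6 sphere (97.47 mm²), the r=2 cylinder at (-0.5, 4.5) partially overlaps it — only the 9.21 mm² overlap (of its 11.31 mm²) is removed, clipping the outline; the 20.5×30 cube at (10.5, -1) misses the remaining region (no effect); the 26×13 cube at (15.5, 0.5) misses the remaining region (no effect) — area = 88.26 mm²; (rotated 75° about Z; rotation is an isometry so areas/perimeters/island counts are preserved). Overall, the cross-section is a single solid region. Net area = 88.26 mm².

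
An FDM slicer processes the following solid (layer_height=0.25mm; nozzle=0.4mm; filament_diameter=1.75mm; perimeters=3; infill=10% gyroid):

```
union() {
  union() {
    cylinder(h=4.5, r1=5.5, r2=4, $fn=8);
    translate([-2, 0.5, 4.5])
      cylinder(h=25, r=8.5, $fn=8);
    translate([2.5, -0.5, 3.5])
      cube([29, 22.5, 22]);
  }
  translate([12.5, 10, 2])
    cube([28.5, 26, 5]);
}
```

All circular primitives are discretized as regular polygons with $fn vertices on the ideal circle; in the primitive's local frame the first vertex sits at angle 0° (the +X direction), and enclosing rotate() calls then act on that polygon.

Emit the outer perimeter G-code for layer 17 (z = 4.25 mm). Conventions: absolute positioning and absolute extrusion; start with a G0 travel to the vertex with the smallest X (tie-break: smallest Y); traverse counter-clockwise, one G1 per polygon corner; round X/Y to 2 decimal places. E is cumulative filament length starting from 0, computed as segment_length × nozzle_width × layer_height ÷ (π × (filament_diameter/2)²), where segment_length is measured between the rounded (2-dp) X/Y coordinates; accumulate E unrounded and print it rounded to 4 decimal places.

G0 X-4.08 Y0.00 Z4.25
G1 X-2.89 Y-2.89 E0.1299
G1 X0.00 Y-4.08 E0.2599
G1 X2.89 Y-2.89 E0.3898
G1 X3.88 Y-0.50 E0.4974
G1 X31.50 Y-0.50 E1.6457
G1 X31.50 Y10.00 E2.0822
G1 X41.00 Y10.00 E2.4772
G1 X41.00 Y36.00 E3.5581
G1 X12.50 Y36.00 E4.7430
G1 X12.50 Y22.00 E5.3251
G1 X2.50 Y22.00 E5.7408
G1 X2.50 Y3.05 E6.5287
G1 X0.00 Y4.08 E6.6411
G1 X-2.89 Y2.89 E6.7710
G1 X-4.08 Y0.00 E6.9010

At z = 4.25 mm: the cone (r1=5.5→r2=4) has section circumradius 4.083 here — a regular 8-gon; the cylinder at (-2, 0.5) is not intersected at this z (z outside [4.5, 29.5]); the cube at (2.5, -0.5) is present — its section is the full 29×22.5 rectangle; Merging all regions: the regions partially overlap (shared area 3.62 mm²), so overlapping operands fuse into one piece — 1 connected region; the 28.5×26 cube at (12.5, 10) contributes its full rectangle; Merging all regions: the regions partially overlap (shared area 228.00 mm²), so overlapping operands fuse into one piece — 1 connected region. The outline is a single polygon with 15 vertices. Extrusion per mm of travel: 0.4 × 0.25 / (π × 0.875²) = 0.041575. Accumulating E over each segment gives final E = 6.9010.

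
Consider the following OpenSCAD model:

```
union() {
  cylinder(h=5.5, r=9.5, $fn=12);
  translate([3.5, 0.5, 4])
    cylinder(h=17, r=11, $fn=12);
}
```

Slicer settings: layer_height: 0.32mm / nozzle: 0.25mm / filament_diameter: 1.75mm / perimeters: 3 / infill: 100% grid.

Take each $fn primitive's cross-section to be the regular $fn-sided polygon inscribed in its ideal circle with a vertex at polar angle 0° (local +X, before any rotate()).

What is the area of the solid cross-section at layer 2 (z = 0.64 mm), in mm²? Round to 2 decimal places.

270.75 mm²

At z = 0.64 mm: the r=9.5 cylinder gives a regular 12-gon of circumradius 9.5 (constant along its height) (area = (12/2)·9.500²·sin(360°/12) = 270.75 mm²); the cylinder at (3.5, 0.5) is absent (z outside [4, 21]); Taking the union: only the r=9.5 cylinder is present, so the union is just that shape — area = 270.75 mm². Overall, the cross-section is a single solid region. Net area = 270.75 mm².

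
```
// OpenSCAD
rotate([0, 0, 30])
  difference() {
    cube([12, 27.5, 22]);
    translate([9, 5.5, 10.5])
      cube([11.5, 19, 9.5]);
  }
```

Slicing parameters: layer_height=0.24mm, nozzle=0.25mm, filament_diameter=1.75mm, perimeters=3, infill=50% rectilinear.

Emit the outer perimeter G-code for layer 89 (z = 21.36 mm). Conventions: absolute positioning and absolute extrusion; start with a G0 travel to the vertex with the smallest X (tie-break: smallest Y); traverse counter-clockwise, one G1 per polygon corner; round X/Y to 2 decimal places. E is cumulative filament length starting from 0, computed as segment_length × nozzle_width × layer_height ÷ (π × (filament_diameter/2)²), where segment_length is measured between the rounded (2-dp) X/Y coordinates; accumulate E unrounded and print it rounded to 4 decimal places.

At z = 21.36 mm: the cube (footprint 12×27.5) is included at this height; the cube at (9, 5.5) does not reach this height (z outside [10.5, 20]); Subtracting the remaining from the first: none of the subtracted shapes is present at this height, so the 12×27.5 cube is unchanged — 1 connected region; (rotated 30° about Z; rotation is an isometry so areas/perimeters/island counts are preserved). The outline is a single polygon with 4 vertices. Extrusion per mm of travel: 0.25 × 0.24 / (π × 0.875²) = 0.024945. Accumulating E over each segment gives final E = 1.9707.

G0 X-13.75 Y23.82 Z21.36
G1 X0.00 Y0.00 E0.6861
G1 X10.39 Y6.00 E0.9854
G1 X-3.36 Y29.82 E1.6715
G1 X-13.75 Y23.82 E1.9707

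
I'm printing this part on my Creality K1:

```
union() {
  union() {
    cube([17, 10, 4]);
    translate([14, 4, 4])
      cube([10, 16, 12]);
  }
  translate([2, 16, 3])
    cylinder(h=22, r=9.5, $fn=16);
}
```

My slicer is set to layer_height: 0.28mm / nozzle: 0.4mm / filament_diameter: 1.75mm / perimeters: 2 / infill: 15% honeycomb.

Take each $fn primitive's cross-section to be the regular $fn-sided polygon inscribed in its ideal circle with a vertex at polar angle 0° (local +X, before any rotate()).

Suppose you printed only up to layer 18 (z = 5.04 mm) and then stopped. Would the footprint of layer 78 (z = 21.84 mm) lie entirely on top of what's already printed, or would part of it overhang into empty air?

Compare the two slices. At z = 5.04: the cube is not intersected at this z (z outside [0, 4]); the cube at (14, 4) is present — its section is the full 10×16 rectangle (area 160.00 mm²); Combining (union): only the 10×16 cube at (14, 4) is present, so the union is just that shape — area = 160.00 mm²; the r=9.5 cylinder at (2, 16) contributes a regular 16-gon of circumradius 9.5 (area = (16/2)·9.500²·sin(360°/16) = 276.30 mm²); Combining (union): the 2 present regions are separate (no shared area or edge), so areas and boundary lengths simply add and each stays a separate island — area = 436.30 mm². At z = 21.84: the cube is not intersected at this z (z outside [0, 4]); the cube at (14, 4) is absent (z outside [4, 16]); Taking the union: nothing is present at this height; the cylinder at (2, 16): section is a regular 16-gon, circumradius r=9.5 (area = (16/2)·9.500²·sin(360°/16) = 276.30 mm²); Merging all regions: only the r=9.5 cylinder at (2, 16) is present, so the union is just that shape — area = 276.30 mm². Checking containment: the cross-section at z = 21.84 is a subset of the cross-section at z = 5.04.

entirely on top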